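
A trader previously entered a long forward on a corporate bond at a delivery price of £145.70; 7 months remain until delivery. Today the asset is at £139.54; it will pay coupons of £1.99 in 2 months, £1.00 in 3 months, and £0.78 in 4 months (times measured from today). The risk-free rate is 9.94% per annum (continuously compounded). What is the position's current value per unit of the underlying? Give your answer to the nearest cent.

PV(remaining coupons) I = 1.99·e^(−0.0994·2/12) + 1.00·e^(−0.0994·3/12) + 0.78·e^(−0.0994·4/12) = 3.6873
Current forward F = (S − I)·e^(rT) = (139.54 − 3.6873)·e^(0.0994·7/12) = 135.8527 × 1.059697 = 143.9627
Value (long) = (F − K)·e^(−rT) = (143.9627 − 145.70) × 0.943666 = -1.6394
Value = -£1.64

-£1.64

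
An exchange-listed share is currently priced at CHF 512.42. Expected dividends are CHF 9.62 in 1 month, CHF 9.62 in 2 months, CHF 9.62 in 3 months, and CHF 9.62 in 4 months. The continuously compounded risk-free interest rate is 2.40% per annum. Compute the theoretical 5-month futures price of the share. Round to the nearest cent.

CHF 478.90

PV(dividends) I = 9.62·e^(−0.0240·1/12) + 9.62·e^(−0.0240·2/12) + 9.62·e^(−0.0240·3/12) + 9.62·e^(−0.0240·4/12)
I = 9.6008 + 9.5816 + 9.5625 + 9.5433 = 38.2882
F = (S − I)·e^(rT) = (512.42 − 38.2882) · e^(0.0240·5/12)
= 474.1318 · e^0.010000 = 474.1318 × 1.010050 = CHF 478.90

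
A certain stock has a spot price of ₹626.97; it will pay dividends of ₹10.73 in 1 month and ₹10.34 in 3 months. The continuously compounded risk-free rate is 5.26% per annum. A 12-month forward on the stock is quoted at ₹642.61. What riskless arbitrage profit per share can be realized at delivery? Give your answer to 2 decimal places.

PV(dividends) I = 10.73·e^(−0.0526·1/12) + 10.34·e^(−0.0526·3/12) = 20.8880
Fair forward F* = (S − I)·e^(rT) = (626.97 − 20.8880)·e^0.052600 = 606.0820 × 1.054008 = 638.8153
Market ₹642.61 > fair 638.8153: forward overpriced → cash-and-carry (borrow at r, buy the stock and collect the dividends, short the forward).
Profit at T = |F_mkt − F*| = |642.61 − 638.8153| = ₹3.79 per share

₹3.79 per share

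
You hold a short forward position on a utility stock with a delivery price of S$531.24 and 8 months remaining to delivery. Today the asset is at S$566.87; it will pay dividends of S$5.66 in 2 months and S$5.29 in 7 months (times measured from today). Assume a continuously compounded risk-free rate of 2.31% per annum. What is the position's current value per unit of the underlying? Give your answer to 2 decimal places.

PV(remaining dividends) I = 5.66·e^(−0.0231·2/12) + 5.29·e^(−0.0231·7/12) = 10.8574
Current forward F = (S − I)·e^(rT) = (566.87 − 10.8574)·e^(0.0231·8/12) = 556.0126 × 1.015519 = 564.6414
Value (long) = (F − K)·e^(−rT) = (564.6414 − 531.24) × 0.984718 = 32.8910
Short position value = −(long value) = -S$32.89

-S$32.89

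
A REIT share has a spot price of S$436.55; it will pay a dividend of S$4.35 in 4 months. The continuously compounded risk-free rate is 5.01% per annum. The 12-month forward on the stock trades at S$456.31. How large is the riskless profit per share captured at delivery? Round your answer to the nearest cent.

S$1.83 per share

PV(dividends) I = 4.35·e^(−0.0501·4/12) = 4.2780
Fair forward F* = (S − I)·e^(rT) = (436.55 − 4.2780)·e^0.050100 = 432.2720 × 1.051376 = 454.4804
Market S$456.31 > fair 454.4804: forward overpriced → cash-and-carry (borrow at r, buy the stock and collect the dividends, short the forward).
Profit at T = |F_mkt − F*| = |456.31 − 454.4804| = S$1.83 per share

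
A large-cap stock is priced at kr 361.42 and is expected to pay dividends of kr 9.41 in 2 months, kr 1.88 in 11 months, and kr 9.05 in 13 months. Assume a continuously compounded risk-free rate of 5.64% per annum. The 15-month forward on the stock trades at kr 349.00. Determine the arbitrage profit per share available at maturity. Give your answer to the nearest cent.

kr 17.77 per share

PV(dividends) I = 9.41·e^(−0.0564·2/12) + 1.88·e^(−0.0564·11/12) + 9.05·e^(−0.0564·13/12) = 19.6208
Fair forward F* = (S − I)·e^(rT) = (361.42 − 19.6208)·e^0.070500 = 341.7992 × 1.073045 = 366.7659
Market kr 349.00 < fair 366.7659: forward underpriced → reverse cash-and-carry (short the stock, invest proceeds at r, pay the dividends, go long the forward).
Profit at T = |F_mkt − F*| = |349.00 − 366.7659| = kr 17.77 per share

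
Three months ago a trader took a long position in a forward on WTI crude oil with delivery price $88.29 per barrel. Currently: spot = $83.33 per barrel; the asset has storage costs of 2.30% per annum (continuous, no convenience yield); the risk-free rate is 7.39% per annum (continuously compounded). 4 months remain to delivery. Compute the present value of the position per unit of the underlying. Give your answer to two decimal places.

Current fair forward for the remaining 4 months: F = S·e^((r + u)·T), (r + u) = 0.0739 + 0.0230 = 0.0969
F = 83.33 · e^(0.0969 × 4/12) = 83.33 × 1.032827 = 86.0655
Value of long forward = (F − K)·e^(−rT) = (86.0655 − 88.29) · e^(−0.0739·4/12)
= -2.2245 × 0.975668 = -2.17

-$2.17 per barrel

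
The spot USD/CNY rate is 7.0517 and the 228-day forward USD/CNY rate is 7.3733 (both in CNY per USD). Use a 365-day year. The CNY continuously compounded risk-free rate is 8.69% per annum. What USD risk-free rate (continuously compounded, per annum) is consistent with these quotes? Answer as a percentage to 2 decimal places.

1.55%

F = S·e^((r_CNY − r_USD)T) ⇒ r_USD = r_CNY − ln(F/S)/T
ln(7.3733/7.0517) = 0.044597; /(228/365) = 0.071394
r_USD = 0.0869 − 0.071394 = 0.015506
r_USD = 1.55%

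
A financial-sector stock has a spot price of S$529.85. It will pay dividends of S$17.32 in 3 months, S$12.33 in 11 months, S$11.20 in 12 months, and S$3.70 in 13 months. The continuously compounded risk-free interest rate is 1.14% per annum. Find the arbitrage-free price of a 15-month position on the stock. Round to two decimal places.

S$492.62

PV(dividends) I = 17.32·e^(−0.0114·3/12) + 12.33·e^(−0.0114·11/12) + 11.20·e^(−0.0114·12/12) + 3.70·e^(−0.0114·13/12)
I = 17.2707 + 12.2018 + 11.0730 + 3.6546 = 44.2001
F = (S − I)·e^(rT) = (529.85 − 44.2001) · e^(0.0114·15/12)
= 485.6499 · e^0.014250 = 485.6499 × 1.014352 = S$492.62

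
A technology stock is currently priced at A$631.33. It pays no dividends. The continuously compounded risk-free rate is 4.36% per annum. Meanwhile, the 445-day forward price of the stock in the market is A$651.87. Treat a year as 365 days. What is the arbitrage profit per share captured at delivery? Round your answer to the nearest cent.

Fair forward: F* = S·e^(carry·T), with carry = r = 0.0436
F* = 631.33 · e^(0.0436 × 445/365) = 631.33 · e^0.053156 = 631.33 × 1.054594 = A$665.7968
Market A$651.87 < fair A$665.7968: forward underpriced → reverse cash-and-carry (short spot, go long the forward).
At maturity, profit = |F_mkt − F*| = |651.87 − 665.7968| = A$13.93 per share

A$13.93 per share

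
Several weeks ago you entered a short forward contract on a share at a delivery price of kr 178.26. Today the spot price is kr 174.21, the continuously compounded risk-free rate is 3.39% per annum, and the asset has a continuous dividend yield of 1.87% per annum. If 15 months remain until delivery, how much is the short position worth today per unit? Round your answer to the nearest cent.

kr 0.68

Current fair forward for the remaining 15 months: F = S·e^((r − q)·T), (r − q) = 0.0339 − 0.0187 = 0.0152
F = 174.21 · e^(0.0152 × 15/12) = 174.21 × 1.019182 = 177.5517
Value of long forward = (F − K)·e^(−rT) = (177.5517 − 178.26) · e^(−0.0339·15/12)
= -0.7083 × 0.958510 = -0.68
Short position value = −(long value) = kr 0.68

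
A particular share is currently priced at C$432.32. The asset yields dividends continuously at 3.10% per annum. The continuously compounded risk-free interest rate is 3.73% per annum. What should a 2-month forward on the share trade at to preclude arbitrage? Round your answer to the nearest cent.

C$432.77

F = S·e^((r − q)T) = 432.32 · e^((0.0373 − 0.0310) × 2/12)
= 432.32 · e^0.001050 = 432.32 × 1.001051
F = C$432.77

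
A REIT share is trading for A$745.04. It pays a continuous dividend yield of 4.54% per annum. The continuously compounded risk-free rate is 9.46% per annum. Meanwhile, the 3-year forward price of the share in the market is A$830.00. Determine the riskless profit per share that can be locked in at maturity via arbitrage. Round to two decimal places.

A$33.54 per share

Fair forward: F* = S·e^(carry·T), with carry = (r − q) = 0.0946 − 0.0454 = 0.0492
F* = 745.04 · e^(0.0492 × 3) = 745.04 · e^0.147600 = 745.04 × 1.159049 = A$863.5379
Market A$830.00 < fair A$863.5379: forward underpriced → reverse cash-and-carry (short spot, go long the forward).
At maturity, profit = |F_mkt − F*| = |830.00 − 863.5379| = A$33.54 per share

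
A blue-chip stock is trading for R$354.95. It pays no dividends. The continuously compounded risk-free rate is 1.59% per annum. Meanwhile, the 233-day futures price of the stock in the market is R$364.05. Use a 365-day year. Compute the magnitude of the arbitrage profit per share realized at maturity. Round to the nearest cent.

Fair futures: F* = S·e^(carry·T), with carry = r = 0.0159
F* = 354.95 · e^(0.0159 × 233/365) = 354.95 · e^0.010150 = 354.95 × 1.010202 = R$358.5712
Market R$364.05 > fair R$358.5712: forward overpriced → cash-and-carry (buy spot, short the forward).
At maturity, profit = |F_mkt − F*| = |364.05 − 358.5712| = R$5.48 per share

R$5.48 per share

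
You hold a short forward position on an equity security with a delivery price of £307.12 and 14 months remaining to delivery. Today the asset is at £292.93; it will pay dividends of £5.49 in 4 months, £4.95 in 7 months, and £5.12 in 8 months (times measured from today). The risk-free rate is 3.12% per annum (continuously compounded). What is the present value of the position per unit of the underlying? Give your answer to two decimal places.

£18.52

PV(remaining dividends) I = 5.49·e^(−0.0312·4/12) + 4.95·e^(−0.0312·7/12) + 5.12·e^(−0.0312·8/12) = 15.3085
Current forward F = (S − I)·e^(rT) = (292.93 − 15.3085)·e^(0.0312·14/12) = 277.6215 × 1.037071 = 287.9132
Value (long) = (F − K)·e^(−rT) = (287.9132 − 307.12) × 0.964255 = -18.5203
Short position value = −(long value) = £18.52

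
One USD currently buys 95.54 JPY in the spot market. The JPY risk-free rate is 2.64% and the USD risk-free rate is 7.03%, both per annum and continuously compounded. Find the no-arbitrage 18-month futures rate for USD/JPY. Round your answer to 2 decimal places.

F = S·e^((r_JPY − r_USD)T) = 95.54 · e^((0.0264 − 0.0703) × 18/12)
= 95.54 · e^-0.065850 = 95.54 × 0.936271
F = 89.45 JPY per USD

89.45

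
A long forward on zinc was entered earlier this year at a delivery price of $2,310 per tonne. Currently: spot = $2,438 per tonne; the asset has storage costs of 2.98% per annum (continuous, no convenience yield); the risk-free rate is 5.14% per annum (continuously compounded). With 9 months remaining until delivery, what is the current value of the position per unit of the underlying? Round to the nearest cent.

$270.46 per tonne

Current fair forward for the remaining 9 months: F = S·e^((r + u)·T), (r + u) = 0.0514 + 0.0298 = 0.0812
F = 2438 · e^(0.0812 × 9/12) = 2438 × 1.06279263 = 2591.0884
Value of long forward = (F − K)·e^(−rT) = (2591.0884 − 2310) · e^(−0.0514·9/12)
= 281.0884 × 0.96218359 = 270.46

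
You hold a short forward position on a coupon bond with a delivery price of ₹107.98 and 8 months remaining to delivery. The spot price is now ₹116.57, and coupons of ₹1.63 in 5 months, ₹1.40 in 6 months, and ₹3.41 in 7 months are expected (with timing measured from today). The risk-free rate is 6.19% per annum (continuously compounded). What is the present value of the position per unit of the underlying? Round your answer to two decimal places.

PV(remaining coupons) I = 1.63·e^(−0.0619·5/12) + 1.40·e^(−0.0619·6/12) + 3.41·e^(−0.0619·7/12) = 6.2349
Current forward F = (S − I)·e^(rT) = (116.57 − 6.2349)·e^(0.0619·8/12) = 110.3351 × 1.042130 = 114.9835
Value (long) = (F − K)·e^(−rT) = (114.9835 − 107.98) × 0.959573 = 6.7204
Short position value = −(long value) = -₹6.72

-₹6.72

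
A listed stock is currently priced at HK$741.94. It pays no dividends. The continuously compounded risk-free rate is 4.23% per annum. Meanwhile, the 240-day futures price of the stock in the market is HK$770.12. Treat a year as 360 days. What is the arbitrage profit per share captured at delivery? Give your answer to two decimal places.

HK$6.96 per share

Fair futures: F* = S·e^(carry·T), with carry = r = 0.0423
F* = 741.94 · e^(0.0423 × 240/360) = 741.94 · e^0.028200 = 741.94 × 1.028601 = HK$763.1602
Market HK$770.12 > fair HK$763.1602: forward overpriced → cash-and-carry (buy spot, short the forward).
At maturity, profit = |F_mkt − F*| = |770.12 − 763.1602| = HK$6.96 per share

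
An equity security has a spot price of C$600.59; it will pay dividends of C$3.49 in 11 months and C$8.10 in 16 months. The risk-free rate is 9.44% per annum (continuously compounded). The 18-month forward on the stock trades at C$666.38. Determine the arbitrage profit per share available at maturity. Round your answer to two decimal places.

PV(dividends) I = 3.49·e^(−0.0944·11/12) + 8.10·e^(−0.0944·16/12) = 10.3427
Fair forward F* = (S − I)·e^(rT) = (600.59 − 10.3427)·e^0.141600 = 590.2473 × 1.152116 = 680.0334
Market C$666.38 < fair 680.0334: forward underpriced → reverse cash-and-carry (short the stock, invest proceeds at r, pay the dividends, go long the forward).
Profit at T = |F_mkt − F*| = |666.38 − 680.0334| = C$13.65 per share

C$13.65 per share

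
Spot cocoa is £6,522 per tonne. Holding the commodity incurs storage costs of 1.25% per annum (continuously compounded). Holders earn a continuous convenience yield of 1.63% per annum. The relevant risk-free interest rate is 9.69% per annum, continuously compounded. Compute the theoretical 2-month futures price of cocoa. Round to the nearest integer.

Net carry = r + u − y = 0.0969 + 0.0125 − 0.0163 = 0.0931
F = S·e^((r+u−y)T) = 6522 · e^(0.0931 × 2/12) = 6522 · e^0.015517
= 6522 × 1.015638 = £6,624 per tonne

£6,624 per tonne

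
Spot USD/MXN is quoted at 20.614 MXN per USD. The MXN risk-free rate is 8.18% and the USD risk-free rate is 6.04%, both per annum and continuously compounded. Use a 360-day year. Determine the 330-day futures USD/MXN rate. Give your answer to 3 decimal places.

F = S·e^((r_MXN − r_USD)T) = 20.614 · e^((0.0818 − 0.0604) × 330/360)
= 20.614 · e^0.019617 = 20.614 × 1.019811
F = 21.022 MXN per USD

21.022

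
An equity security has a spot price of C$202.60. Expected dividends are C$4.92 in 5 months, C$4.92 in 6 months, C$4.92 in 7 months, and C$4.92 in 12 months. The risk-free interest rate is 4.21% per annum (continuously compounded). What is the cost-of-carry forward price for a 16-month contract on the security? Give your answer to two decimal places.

PV(dividends) I = 4.92·e^(−0.0421·5/12) + 4.92·e^(−0.0421·6/12) + 4.92·e^(−0.0421·7/12) + 4.92·e^(−0.0421·12/12)
I = 4.8344 + 4.8175 + 4.8006 + 4.7172 = 19.1697
F = (S − I)·e^(rT) = (202.60 − 19.1697) · e^(0.0421·16/12)
= 183.4303 · e^0.056133 = 183.4303 × 1.057738 = C$194.02

C$194.02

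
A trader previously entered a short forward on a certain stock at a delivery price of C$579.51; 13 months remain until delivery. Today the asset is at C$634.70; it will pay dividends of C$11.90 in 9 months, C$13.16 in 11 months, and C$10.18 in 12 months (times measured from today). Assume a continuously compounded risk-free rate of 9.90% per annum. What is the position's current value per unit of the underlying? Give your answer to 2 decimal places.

PV(remaining dividends) I = 11.90·e^(−0.0990·9/12) + 13.16·e^(−0.0990·11/12) + 10.18·e^(−0.0990·12/12) = 32.2872
Current forward F = (S − I)·e^(rT) = (634.70 − 32.2872)·e^(0.0990·13/12) = 602.4128 × 1.113213 = 670.6138
Value (long) = (F − K)·e^(−rT) = (670.6138 − 579.51) × 0.898301 = 81.8386
Short position value = −(long value) = -C$81.84

-C$81.84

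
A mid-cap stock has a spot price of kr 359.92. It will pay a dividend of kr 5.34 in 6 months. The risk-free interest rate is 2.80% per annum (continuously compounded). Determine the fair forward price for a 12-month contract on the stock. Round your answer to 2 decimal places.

PV(dividends) I = 5.34·e^(−0.0280·6/12)
I = 5.2658
F = (S − I)·e^(rT) = (359.92 − 5.2658) · e^(0.0280·12/12)
= 354.6542 · e^0.028000 = 354.6542 × 1.028396 = kr 364.72

kr 364.72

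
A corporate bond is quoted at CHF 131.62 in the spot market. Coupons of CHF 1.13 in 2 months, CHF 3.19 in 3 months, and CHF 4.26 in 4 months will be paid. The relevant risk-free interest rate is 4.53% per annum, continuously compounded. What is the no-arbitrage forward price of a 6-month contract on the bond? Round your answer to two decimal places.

PV(coupons) I = 1.13·e^(−0.0453·2/12) + 3.19·e^(−0.0453·3/12) + 4.26·e^(−0.0453·4/12)
I = 1.1215 + 3.1541 + 4.1962 = 8.4718
F = (S − I)·e^(rT) = (131.62 − 8.4718) · e^(0.0453·6/12)
= 123.1482 · e^0.022650 = 123.1482 × 1.022908 = CHF 125.97

CHF 125.97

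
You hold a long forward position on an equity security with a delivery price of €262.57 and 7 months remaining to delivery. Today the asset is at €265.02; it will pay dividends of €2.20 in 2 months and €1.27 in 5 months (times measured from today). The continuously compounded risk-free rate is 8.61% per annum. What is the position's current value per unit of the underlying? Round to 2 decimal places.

€11.92

PV(remaining dividends) I = 2.20·e^(−0.0861·2/12) + 1.27·e^(−0.0861·5/12) = 3.3939
Current forward F = (S − I)·e^(rT) = (265.02 − 3.3939)·e^(0.0861·7/12) = 261.6261 × 1.051508 = 275.1019
Value (long) = (F − K)·e^(−rT) = (275.1019 − 262.57) × 0.951015 = 11.9180
Value = €11.92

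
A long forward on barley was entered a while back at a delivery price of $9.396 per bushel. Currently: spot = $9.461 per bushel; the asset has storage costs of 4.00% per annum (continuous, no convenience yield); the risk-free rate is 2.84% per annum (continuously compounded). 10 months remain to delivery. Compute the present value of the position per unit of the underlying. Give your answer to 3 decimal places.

Current fair forward for the remaining 10 months: F = S·e^((r + u)·T), (r + u) = 0.0284 + 0.0400 = 0.0684
F = 9.461 · e^(0.0684 × 10/12) = 9.461 × 1.058656 = 10.0159
Value of long forward = (F − K)·e^(−rT) = (10.0159 − 9.396) · e^(−0.0284·10/12)
= 0.6199 × 0.976611 = 0.605

$0.605 per bushel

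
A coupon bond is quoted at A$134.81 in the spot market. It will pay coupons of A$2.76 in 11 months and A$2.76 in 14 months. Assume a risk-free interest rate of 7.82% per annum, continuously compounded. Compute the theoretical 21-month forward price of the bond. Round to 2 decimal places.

A$148.75

PV(coupons) I = 2.76·e^(−0.0782·11/12) + 2.76·e^(−0.0782·14/12)
I = 2.5691 + 2.5193 = 5.0884
F = (S − I)·e^(rT) = (134.81 − 5.0884) · e^(0.0782·21/12)
= 129.7216 · e^0.136850 = 129.7216 × 1.146656 = A$148.75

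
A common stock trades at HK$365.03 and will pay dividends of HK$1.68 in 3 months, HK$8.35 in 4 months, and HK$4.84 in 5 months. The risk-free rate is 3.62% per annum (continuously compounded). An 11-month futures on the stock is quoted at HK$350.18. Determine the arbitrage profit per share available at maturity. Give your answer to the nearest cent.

HK$11.99 per share

PV(dividends) I = 1.68·e^(−0.0362·3/12) + 8.35·e^(−0.0362·4/12) + 4.84·e^(−0.0362·5/12) = 14.6823
Fair futures F* = (S − I)·e^(rT) = (365.03 − 14.6823)·e^0.033183 = 350.3477 × 1.033740 = 362.1684
Market HK$350.18 < fair 362.1684: forward underpriced → reverse cash-and-carry (short the stock, invest proceeds at r, pay the dividends, go long the forward).
Profit at T = |F_mkt − F*| = |350.18 − 362.1684| = HK$11.99 per share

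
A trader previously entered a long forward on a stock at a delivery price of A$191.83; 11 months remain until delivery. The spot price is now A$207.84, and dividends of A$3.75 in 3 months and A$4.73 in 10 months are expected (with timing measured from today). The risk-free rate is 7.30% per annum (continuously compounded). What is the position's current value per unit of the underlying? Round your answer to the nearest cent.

PV(remaining dividends) I = 3.75·e^(−0.0730·3/12) + 4.73·e^(−0.0730·10/12) = 8.1330
Current forward F = (S − I)·e^(rT) = (207.84 − 8.1330)·e^(0.0730·11/12) = 199.7070 × 1.069206 = 213.5279
Value (long) = (F − K)·e^(−rT) = (213.5279 − 191.83) × 0.935273 = 20.2935
Value = A$20.29

A$20.29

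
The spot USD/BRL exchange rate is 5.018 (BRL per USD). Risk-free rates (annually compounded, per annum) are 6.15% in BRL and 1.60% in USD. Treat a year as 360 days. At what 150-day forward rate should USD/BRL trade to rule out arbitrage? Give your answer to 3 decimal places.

5.110

By covered interest parity, F = S · (1+r_BRL)^T / (1+r_USD)^T
= 5.018 × 1.025180 / 1.006636 = 5.018 × 1.018422
F = 5.110 BRL per USD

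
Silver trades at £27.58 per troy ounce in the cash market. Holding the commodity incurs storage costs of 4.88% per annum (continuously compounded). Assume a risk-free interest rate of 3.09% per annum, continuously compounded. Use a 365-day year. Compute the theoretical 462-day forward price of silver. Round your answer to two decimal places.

Net carry = r + u − y = 0.0309 + 0.0488 − 0.0000 = 0.0797
F = S·e^((r+u−y)T) = 27.58 · e^(0.0797 × 462/365) = 27.58 · e^0.100881
= 27.58 × 1.106145 = £30.51 per troy ounce

£30.51 per troy ounce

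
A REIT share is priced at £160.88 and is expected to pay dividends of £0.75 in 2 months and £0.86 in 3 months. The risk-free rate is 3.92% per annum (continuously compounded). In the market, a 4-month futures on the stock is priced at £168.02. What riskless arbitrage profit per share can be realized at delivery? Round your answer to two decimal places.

£6.64 per share

PV(dividends) I = 0.75·e^(−0.0392·2/12) + 0.86·e^(−0.0392·3/12) = 1.5967
Fair futures F* = (S − I)·e^(rT) = (160.88 − 1.5967)·e^0.013067 = 159.2833 × 1.013153 = 161.3784
Market £168.02 > fair 161.3784: forward overpriced → cash-and-carry (borrow at r, buy the stock and collect the dividends, short the forward).
Profit at T = |F_mkt − F*| = |168.02 − 161.3784| = £6.64 per share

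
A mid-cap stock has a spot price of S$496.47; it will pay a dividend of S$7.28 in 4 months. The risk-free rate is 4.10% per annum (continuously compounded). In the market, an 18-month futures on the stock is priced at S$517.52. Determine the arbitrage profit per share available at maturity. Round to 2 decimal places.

PV(dividends) I = 7.28·e^(−0.0410·4/12) = 7.1812
Fair futures F* = (S − I)·e^(rT) = (496.47 − 7.1812)·e^0.061500 = 489.2888 × 1.063430 = 520.3244
Market S$517.52 < fair 520.3244: forward underpriced → reverse cash-and-carry (short the stock, invest proceeds at r, pay the dividends, go long the forward).
Profit at T = |F_mkt − F*| = |517.52 − 520.3244| = S$2.80 per share

S$2.80 per share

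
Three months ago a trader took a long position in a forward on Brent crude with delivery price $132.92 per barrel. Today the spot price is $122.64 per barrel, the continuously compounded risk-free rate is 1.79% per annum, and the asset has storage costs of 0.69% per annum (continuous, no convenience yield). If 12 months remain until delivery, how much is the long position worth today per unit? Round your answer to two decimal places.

-$7.07 per barrel

Current fair forward for the remaining 12 months: F = S·e^((r + u)·T), (r + u) = 0.0179 + 0.0069 = 0.0248
F = 122.64 · e^(0.0248 × 12/12) = 122.64 × 1.025110 = 125.7195
Value of long forward = (F − K)·e^(−rT) = (125.7195 − 132.92) · e^(−0.0179·12/12)
= -7.2005 × 0.982259 = -7.07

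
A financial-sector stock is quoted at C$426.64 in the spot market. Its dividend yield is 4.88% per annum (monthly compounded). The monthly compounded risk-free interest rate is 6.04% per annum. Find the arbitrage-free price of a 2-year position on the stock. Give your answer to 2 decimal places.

C$436.61

F = S · (1+r/12)^(12T) / (1+q/12)^(12T)
= 426.64 × 1.128057 / 1.102304 = 426.64 × 1.023363
F = C$436.61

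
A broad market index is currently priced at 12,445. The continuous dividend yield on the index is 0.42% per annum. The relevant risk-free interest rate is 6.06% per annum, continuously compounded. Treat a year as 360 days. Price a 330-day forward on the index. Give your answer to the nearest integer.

F = S·e^((r − q)T) = 12445 · e^((0.0606 − 0.0042) × 330/360)
= 12445 · e^0.051700 = 12445 × 1.053060
F = 13,105

13,105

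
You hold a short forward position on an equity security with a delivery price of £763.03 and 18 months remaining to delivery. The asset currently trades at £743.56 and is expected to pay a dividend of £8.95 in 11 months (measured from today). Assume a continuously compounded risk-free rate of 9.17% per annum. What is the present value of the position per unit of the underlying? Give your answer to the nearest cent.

-£70.36

PV(remaining dividends) I = 8.95·e^(−0.0917·11/12) = 8.2284
Current forward F = (S − I)·e^(rT) = (743.56 − 8.2284)·e^(0.0917·18/12) = 735.3316 × 1.147459 = 843.7629
Value (long) = (F − K)·e^(−rT) = (843.7629 − 763.03) × 0.871491 = 70.3580
Short position value = −(long value) = -£70.36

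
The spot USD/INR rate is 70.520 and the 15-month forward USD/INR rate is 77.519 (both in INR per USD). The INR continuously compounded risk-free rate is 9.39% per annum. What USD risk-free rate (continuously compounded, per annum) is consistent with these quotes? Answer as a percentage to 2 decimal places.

1.82%

F = S·e^((r_INR − r_USD)T) ⇒ r_USD = r_INR − ln(F/S)/T
ln(77.519/70.520) = 0.094627; /(15/12) = 0.075702
r_USD = 0.0939 − 0.075702 = 0.018198
r_USD = 1.82%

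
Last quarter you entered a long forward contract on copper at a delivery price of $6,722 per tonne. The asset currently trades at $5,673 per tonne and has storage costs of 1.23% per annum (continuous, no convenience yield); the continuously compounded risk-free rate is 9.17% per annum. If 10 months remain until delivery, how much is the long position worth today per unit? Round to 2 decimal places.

-$496.02 per tonne

Current fair forward for the remaining 10 months: F = S·e^((r + u)·T), (r + u) = 0.0917 + 0.0123 = 0.1040
F = 5673 · e^(0.1040 × 10/12) = 5673 × 1.09053311 = 6186.5943
Value of long forward = (F − K)·e^(−rT) = (6186.5943 − 6722) · e^(−0.0917·10/12)
= -535.4057 × 0.92643011 = -496.02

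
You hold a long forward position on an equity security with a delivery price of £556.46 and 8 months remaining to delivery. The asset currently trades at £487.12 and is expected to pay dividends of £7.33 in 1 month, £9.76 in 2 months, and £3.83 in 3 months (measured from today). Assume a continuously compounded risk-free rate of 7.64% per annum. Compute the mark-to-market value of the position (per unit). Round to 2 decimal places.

PV(remaining dividends) I = 7.33·e^(−0.0764·1/12) + 9.76·e^(−0.0764·2/12) + 3.83·e^(−0.0764·3/12) = 20.6775
Current forward F = (S − I)·e^(rT) = (487.12 − 20.6775)·e^(0.0764·8/12) = 466.4425 × 1.052253 = 490.8155
Value (long) = (F − K)·e^(−rT) = (490.8155 − 556.46) × 0.950342 = -62.3847
Value = -£62.38

-£62.38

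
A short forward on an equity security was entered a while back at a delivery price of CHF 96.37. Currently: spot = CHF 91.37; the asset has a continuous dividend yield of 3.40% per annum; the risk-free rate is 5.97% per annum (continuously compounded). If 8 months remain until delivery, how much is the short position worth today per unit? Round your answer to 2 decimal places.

CHF 3.29

Current fair forward for the remaining 8 months: F = S·e^((r − q)·T), (r − q) = 0.0597 − 0.0340 = 0.0257
F = 91.37 · e^(0.0257 × 8/12) = 91.37 × 1.017281 = 92.9490
Value of long forward = (F − K)·e^(−rT) = (92.9490 − 96.37) · e^(−0.0597·8/12)
= -3.4210 × 0.960982 = -3.29
Short position value = −(long value) = CHF 3.29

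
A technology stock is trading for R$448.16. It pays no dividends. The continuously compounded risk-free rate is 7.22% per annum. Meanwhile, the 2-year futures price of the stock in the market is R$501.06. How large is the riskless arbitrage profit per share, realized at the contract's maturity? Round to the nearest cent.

R$16.72 per share

Fair futures: F* = S·e^(carry·T), with carry = r = 0.0722
F* = 448.16 · e^(0.0722 × 2) = 448.16 · e^0.144400 = 448.16 × 1.155346 = R$517.7799
Market R$501.06 < fair R$517.7799: forward underpriced → reverse cash-and-carry (short spot, go long the forward).
At maturity, profit = |F_mkt − F*| = |501.06 − 517.7799| = R$16.72 per share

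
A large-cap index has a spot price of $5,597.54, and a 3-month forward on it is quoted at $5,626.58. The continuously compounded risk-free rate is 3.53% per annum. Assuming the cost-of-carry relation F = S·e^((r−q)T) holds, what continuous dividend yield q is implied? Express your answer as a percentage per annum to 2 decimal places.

1.46%

From F = S·e^((r−q)T): (r − q) = ln(F/S)/T
ln(5626.58/5597.54) = ln(1.005188) = 0.005175
(r − q) = 0.005175 / (3/12) = 0.020700
q = r − ln(F/S)/T = 0.0353 − 0.020700 = 0.014600
q = 1.46%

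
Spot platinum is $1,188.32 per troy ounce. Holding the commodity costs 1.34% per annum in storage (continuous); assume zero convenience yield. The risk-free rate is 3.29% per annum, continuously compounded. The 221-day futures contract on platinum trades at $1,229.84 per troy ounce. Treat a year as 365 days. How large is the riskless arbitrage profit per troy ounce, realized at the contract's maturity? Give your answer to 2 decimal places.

$7.74 per troy ounce

Fair futures: F* = S·e^(carry·T), with carry = (r + u) = 0.0329 + 0.0134 = 0.0463
F* = 1188.32 · e^(0.0463 × 221/365) = 1188.32 · e^0.02803370 = 1188.32 × 1.02843034 = $1222.1043
Market $1229.84 > fair $1222.1043: forward overpriced → cash-and-carry (buy spot, short the forward).
At maturity, profit = |F_mkt − F*| = |1229.84 − 1222.1043| = $7.74 per troy ounce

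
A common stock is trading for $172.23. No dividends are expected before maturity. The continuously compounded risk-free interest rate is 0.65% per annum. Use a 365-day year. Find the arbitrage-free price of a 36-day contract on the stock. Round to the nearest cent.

F = S·e^(rT) = 172.23 · e^(0.0065 × 36/365)
= 172.23 · e^0.000641 = 172.23 × 1.000641
F = $172.34

$172.34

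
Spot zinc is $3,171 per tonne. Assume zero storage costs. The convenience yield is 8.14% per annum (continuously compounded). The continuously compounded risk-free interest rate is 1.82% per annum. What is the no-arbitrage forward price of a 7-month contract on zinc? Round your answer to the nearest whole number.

Net carry = r + u − y = 0.0182 + 0.0000 − 0.0814 = -0.0632
F = S·e^((r+u−y)T) = 3171 · e^(-0.0632 × 7/12) = 3171 · e^-0.036867
= 3171 × 0.963804 = $3,056 per tonne

$3,056 per tonne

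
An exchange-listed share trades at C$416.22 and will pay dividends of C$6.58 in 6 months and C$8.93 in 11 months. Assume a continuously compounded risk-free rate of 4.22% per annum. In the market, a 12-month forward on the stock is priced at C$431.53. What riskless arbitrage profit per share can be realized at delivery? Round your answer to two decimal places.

C$13.05 per share

PV(dividends) I = 6.58·e^(−0.0422·6/12) + 8.93·e^(−0.0422·11/12) = 15.0338
Fair forward F* = (S − I)·e^(rT) = (416.22 − 15.0338)·e^0.042200 = 401.1862 × 1.043103 = 418.4785
Market C$431.53 > fair 418.4785: forward overpriced → cash-and-carry (borrow at r, buy the stock and collect the dividends, short the forward).
Profit at T = |F_mkt − F*| = |431.53 − 418.4785| = C$13.05 per share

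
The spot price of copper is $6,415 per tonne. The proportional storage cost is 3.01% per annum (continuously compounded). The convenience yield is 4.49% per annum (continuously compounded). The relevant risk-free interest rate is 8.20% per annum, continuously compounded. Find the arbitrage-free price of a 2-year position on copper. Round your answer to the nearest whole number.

$7,338 per tonne

Net carry = r + u − y = 0.0820 + 0.0301 − 0.0449 = 0.0672
F = S·e^((r+u−y)T) = 6415 · e^(0.0672 × 2) = 6415 · e^0.134400
= 6415 × 1.143850 = $7,338 per tonne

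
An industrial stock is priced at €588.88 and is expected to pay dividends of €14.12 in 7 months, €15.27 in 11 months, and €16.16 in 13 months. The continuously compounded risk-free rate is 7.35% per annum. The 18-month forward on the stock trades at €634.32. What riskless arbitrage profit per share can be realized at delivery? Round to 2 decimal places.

PV(dividends) I = 14.12·e^(−0.0735·7/12) + 15.27·e^(−0.0735·11/12) + 16.16·e^(−0.0735·13/12) = 42.7256
Fair forward F* = (S − I)·e^(rT) = (588.88 − 42.7256)·e^0.110250 = 546.1544 × 1.116557 = 609.8125
Market €634.32 > fair 609.8125: forward overpriced → cash-and-carry (borrow at r, buy the stock and collect the dividends, short the forward).
Profit at T = |F_mkt − F*| = |634.32 − 609.8125| = €24.51 per share

€24.51 per share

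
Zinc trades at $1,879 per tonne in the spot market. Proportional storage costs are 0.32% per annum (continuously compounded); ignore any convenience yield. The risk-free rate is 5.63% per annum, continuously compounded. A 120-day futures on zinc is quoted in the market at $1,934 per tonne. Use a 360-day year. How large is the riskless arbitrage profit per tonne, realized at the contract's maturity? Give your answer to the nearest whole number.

$17 per tonne

Fair futures: F* = S·e^(carry·T), with carry = (r + u) = 0.0563 + 0.0032 = 0.0595
F* = 1879 · e^(0.0595 × 120/360) = 1879 · e^0.019833 = 1879 × 1.020031 = $1916.6382
Market $1934 > fair $1916.6382: forward overpriced → cash-and-carry (buy spot, short the forward).
At maturity, profit = |F_mkt − F*| = |1934 − 1916.6382| = $17 per tonne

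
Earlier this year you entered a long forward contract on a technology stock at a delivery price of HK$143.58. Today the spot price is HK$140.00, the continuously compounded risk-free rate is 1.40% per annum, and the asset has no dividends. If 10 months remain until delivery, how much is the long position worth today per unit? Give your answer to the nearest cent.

Current fair forward for the remaining 10 months: F = S·e^(r·T), r = 0.0140
F = 140.00 · e^(0.0140 × 10/12) = 140.00 × 1.011735 = 141.6429
Value of long forward = (F − K)·e^(−rT) = (141.6429 − 143.58) · e^(−0.0140·10/12)
= -1.9371 × 0.988401 = -1.91

-HK$1.91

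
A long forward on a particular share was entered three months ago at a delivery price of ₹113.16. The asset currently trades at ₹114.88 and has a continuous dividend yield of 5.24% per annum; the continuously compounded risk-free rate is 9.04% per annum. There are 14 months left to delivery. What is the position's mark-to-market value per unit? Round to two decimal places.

₹6.23

Current fair forward for the remaining 14 months: F = S·e^((r − q)·T), (r − q) = 0.0904 − 0.0524 = 0.0380
F = 114.88 · e^(0.0380 × 14/12) = 114.88 × 1.045331 = 120.0876
Value of long forward = (F − K)·e^(−rT) = (120.0876 − 113.16) · e^(−0.0904·14/12)
= 6.9276 × 0.899904 = 6.23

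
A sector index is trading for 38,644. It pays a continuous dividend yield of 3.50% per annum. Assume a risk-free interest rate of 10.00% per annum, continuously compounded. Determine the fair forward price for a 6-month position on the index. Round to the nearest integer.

F = S·e^((r − q)T) = 38644 · e^((0.1000 − 0.0350) × 6/12)
= 38644 · e^0.032500 = 38644 × 1.033034
F = 39,921

39,921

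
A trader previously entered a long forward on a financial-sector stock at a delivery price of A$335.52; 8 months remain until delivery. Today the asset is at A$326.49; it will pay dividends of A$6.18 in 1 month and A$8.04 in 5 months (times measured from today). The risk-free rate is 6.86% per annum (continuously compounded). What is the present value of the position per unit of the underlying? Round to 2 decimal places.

-A$7.99

PV(remaining dividends) I = 6.18·e^(−0.0686·1/12) + 8.04·e^(−0.0686·5/12) = 13.9582
Current forward F = (S − I)·e^(rT) = (326.49 − 13.9582)·e^(0.0686·8/12) = 312.5318 × 1.046795 = 327.1567
Value (long) = (F − K)·e^(−rT) = (327.1567 − 335.52) × 0.955297 = -7.9894
Value = -A$7.99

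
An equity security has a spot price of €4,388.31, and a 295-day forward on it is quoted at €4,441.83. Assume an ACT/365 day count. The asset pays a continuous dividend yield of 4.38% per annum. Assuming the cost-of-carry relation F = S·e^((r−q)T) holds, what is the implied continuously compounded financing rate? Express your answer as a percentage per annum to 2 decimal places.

5.88%

From F = S·e^((r−q)T): (r − q) = ln(F/S)/T
ln(4441.83/4388.31) = ln(1.012196) = 0.012122
(r − q) = 0.012122 / (295/365) = 0.014998
r = ln(F/S)/T + q = 0.014998 + 0.0438 = 0.058798
r = 5.88%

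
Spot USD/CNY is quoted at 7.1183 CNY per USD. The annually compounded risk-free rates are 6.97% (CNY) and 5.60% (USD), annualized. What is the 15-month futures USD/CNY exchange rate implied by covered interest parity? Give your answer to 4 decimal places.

By covered interest parity, F = S · (1+r_CNY)^T / (1+r_USD)^T
= 7.1183 × 1.087871 / 1.070483 = 7.1183 × 1.016243
F = 7.2339 CNY per USD

7.2339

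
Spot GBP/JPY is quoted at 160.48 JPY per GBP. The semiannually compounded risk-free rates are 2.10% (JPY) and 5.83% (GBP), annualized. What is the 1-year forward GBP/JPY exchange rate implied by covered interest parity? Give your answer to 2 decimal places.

154.72

By covered interest parity, F = S · (1+r_JPY/2)^(2T) / (1+r_GBP/2)^(2T)
= 160.48 × 1.021110 / 1.059150 = 160.48 × 0.964084
F = 154.72 JPY per GBP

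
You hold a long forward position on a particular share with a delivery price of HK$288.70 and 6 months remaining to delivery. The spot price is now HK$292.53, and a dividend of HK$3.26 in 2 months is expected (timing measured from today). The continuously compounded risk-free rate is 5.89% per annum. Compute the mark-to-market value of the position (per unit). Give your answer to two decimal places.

PV(remaining dividends) I = 3.26·e^(−0.0589·2/12) = 3.2282
Current forward F = (S − I)·e^(rT) = (292.53 − 3.2282)·e^(0.0589·6/12) = 289.3018 × 1.029888 = 297.9485
Value (long) = (F − K)·e^(−rT) = (297.9485 − 288.70) × 0.970979 = 8.9801
Value = HK$8.98

HK$8.98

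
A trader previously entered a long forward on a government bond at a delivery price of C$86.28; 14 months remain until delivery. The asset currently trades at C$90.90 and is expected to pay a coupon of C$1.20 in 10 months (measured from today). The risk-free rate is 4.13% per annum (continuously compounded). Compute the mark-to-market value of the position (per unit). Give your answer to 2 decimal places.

PV(remaining coupons) I = 1.20·e^(−0.0413·10/12) = 1.1594
Current forward F = (S − I)·e^(rT) = (90.90 − 1.1594)·e^(0.0413·14/12) = 89.7406 × 1.049363 = 94.1705
Value (long) = (F − K)·e^(−rT) = (94.1705 − 86.28) × 0.952959 = 7.5193
Value = C$7.52

C$7.52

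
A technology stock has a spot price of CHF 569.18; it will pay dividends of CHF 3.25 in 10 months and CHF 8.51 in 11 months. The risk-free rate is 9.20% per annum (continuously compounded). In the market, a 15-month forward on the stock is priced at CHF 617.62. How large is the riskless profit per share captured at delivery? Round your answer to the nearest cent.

PV(dividends) I = 3.25·e^(−0.0920·10/12) + 8.51·e^(−0.0920·11/12) = 10.8319
Fair forward F* = (S − I)·e^(rT) = (569.18 − 10.8319)·e^0.115000 = 558.3481 × 1.121873 = 626.3957
Market CHF 617.62 < fair 626.3957: forward underpriced → reverse cash-and-carry (short the stock, invest proceeds at r, pay the dividends, go long the forward).
Profit at T = |F_mkt − F*| = |617.62 − 626.3957| = CHF 8.78 per share

CHF 8.78 per share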